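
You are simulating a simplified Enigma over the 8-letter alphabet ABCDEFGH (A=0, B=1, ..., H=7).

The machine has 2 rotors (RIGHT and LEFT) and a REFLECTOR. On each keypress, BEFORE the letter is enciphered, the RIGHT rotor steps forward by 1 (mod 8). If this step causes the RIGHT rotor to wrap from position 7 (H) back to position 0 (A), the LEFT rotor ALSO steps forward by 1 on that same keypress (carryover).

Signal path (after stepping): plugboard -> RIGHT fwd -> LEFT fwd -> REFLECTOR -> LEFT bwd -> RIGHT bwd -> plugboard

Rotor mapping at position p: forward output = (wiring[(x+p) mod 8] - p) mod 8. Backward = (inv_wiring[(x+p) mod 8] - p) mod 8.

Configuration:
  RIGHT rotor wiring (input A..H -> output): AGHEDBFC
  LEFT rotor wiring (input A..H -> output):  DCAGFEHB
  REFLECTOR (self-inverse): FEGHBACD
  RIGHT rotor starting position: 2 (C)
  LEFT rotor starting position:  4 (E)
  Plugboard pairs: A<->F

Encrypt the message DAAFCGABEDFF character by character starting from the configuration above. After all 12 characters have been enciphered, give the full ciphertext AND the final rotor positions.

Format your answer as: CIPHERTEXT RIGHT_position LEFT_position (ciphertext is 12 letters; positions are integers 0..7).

Answer: HEFGEFHGHAGB 6 5

Derivation:
Char 1 ('D'): step: R->3, L=4; D->plug->D->R->C->L->D->refl->H->L'->E->R'->H->plug->H
Char 2 ('A'): step: R->4, L=4; A->plug->F->R->C->L->D->refl->H->L'->E->R'->E->plug->E
Char 3 ('A'): step: R->5, L=4; A->plug->F->R->C->L->D->refl->H->L'->E->R'->A->plug->F
Char 4 ('F'): step: R->6, L=4; F->plug->A->R->H->L->C->refl->G->L'->F->R'->G->plug->G
Char 5 ('C'): step: R->7, L=4; C->plug->C->R->H->L->C->refl->G->L'->F->R'->E->plug->E
Char 6 ('G'): step: R->0, L->5 (L advanced); G->plug->G->R->F->L->D->refl->H->L'->A->R'->A->plug->F
Char 7 ('A'): step: R->1, L=5; A->plug->F->R->E->L->F->refl->A->L'->H->R'->H->plug->H
Char 8 ('B'): step: R->2, L=5; B->plug->B->R->C->L->E->refl->B->L'->G->R'->G->plug->G
Char 9 ('E'): step: R->3, L=5; E->plug->E->R->H->L->A->refl->F->L'->E->R'->H->plug->H
Char 10 ('D'): step: R->4, L=5; D->plug->D->R->G->L->B->refl->E->L'->C->R'->F->plug->A
Char 11 ('F'): step: R->5, L=5; F->plug->A->R->E->L->F->refl->A->L'->H->R'->G->plug->G
Char 12 ('F'): step: R->6, L=5; F->plug->A->R->H->L->A->refl->F->L'->E->R'->B->plug->B
Final: ciphertext=HEFGEFHGHAGB, RIGHT=6, LEFT=5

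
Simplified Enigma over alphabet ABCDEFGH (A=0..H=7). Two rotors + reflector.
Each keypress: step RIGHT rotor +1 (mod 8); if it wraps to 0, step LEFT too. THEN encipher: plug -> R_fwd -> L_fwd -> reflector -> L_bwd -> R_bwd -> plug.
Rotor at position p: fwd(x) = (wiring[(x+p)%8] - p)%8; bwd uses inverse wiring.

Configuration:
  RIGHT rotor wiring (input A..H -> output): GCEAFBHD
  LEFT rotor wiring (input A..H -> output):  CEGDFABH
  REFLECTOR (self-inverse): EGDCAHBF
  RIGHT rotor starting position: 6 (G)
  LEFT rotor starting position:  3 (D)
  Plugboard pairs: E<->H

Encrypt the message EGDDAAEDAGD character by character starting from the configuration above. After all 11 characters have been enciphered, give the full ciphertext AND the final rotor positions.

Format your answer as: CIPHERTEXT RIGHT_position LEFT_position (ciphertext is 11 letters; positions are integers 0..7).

Answer: ABHAEBACEFB 1 5

Derivation:
Char 1 ('E'): step: R->7, L=3; E->plug->H->R->A->L->A->refl->E->L'->E->R'->A->plug->A
Char 2 ('G'): step: R->0, L->4 (L advanced); G->plug->G->R->H->L->H->refl->F->L'->C->R'->B->plug->B
Char 3 ('D'): step: R->1, L=4; D->plug->D->R->E->L->G->refl->B->L'->A->R'->E->plug->H
Char 4 ('D'): step: R->2, L=4; D->plug->D->R->H->L->H->refl->F->L'->C->R'->A->plug->A
Char 5 ('A'): step: R->3, L=4; A->plug->A->R->F->L->A->refl->E->L'->B->R'->H->plug->E
Char 6 ('A'): step: R->4, L=4; A->plug->A->R->B->L->E->refl->A->L'->F->R'->B->plug->B
Char 7 ('E'): step: R->5, L=4; E->plug->H->R->A->L->B->refl->G->L'->E->R'->A->plug->A
Char 8 ('D'): step: R->6, L=4; D->plug->D->R->E->L->G->refl->B->L'->A->R'->C->plug->C
Char 9 ('A'): step: R->7, L=4; A->plug->A->R->E->L->G->refl->B->L'->A->R'->H->plug->E
Char 10 ('G'): step: R->0, L->5 (L advanced); G->plug->G->R->H->L->A->refl->E->L'->B->R'->F->plug->F
Char 11 ('D'): step: R->1, L=5; D->plug->D->R->E->L->H->refl->F->L'->D->R'->B->plug->B
Final: ciphertext=ABHAEBACEFB, RIGHT=1, LEFT=5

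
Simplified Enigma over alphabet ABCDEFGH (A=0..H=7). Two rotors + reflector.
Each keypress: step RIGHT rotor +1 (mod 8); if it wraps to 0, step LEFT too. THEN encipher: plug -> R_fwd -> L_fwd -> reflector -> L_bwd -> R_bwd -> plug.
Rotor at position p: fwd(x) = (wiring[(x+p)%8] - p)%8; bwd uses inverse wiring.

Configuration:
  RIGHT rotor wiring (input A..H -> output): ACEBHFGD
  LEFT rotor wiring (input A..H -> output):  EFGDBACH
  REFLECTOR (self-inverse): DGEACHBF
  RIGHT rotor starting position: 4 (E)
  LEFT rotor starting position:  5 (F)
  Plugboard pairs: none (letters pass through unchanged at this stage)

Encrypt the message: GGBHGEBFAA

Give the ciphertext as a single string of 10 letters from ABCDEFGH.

Char 1 ('G'): step: R->5, L=5; G->plug->G->R->E->L->A->refl->D->L'->A->R'->A->plug->A
Char 2 ('G'): step: R->6, L=5; G->plug->G->R->B->L->F->refl->H->L'->D->R'->F->plug->F
Char 3 ('B'): step: R->7, L=5; B->plug->B->R->B->L->F->refl->H->L'->D->R'->C->plug->C
Char 4 ('H'): step: R->0, L->6 (L advanced); H->plug->H->R->D->L->H->refl->F->L'->F->R'->F->plug->F
Char 5 ('G'): step: R->1, L=6; G->plug->G->R->C->L->G->refl->B->L'->B->R'->A->plug->A
Char 6 ('E'): step: R->2, L=6; E->plug->E->R->E->L->A->refl->D->L'->G->R'->G->plug->G
Char 7 ('B'): step: R->3, L=6; B->plug->B->R->E->L->A->refl->D->L'->G->R'->A->plug->A
Char 8 ('F'): step: R->4, L=6; F->plug->F->R->G->L->D->refl->A->L'->E->R'->E->plug->E
Char 9 ('A'): step: R->5, L=6; A->plug->A->R->A->L->E->refl->C->L'->H->R'->F->plug->F
Char 10 ('A'): step: R->6, L=6; A->plug->A->R->A->L->E->refl->C->L'->H->R'->H->plug->H

Answer: AFCFAGAEFH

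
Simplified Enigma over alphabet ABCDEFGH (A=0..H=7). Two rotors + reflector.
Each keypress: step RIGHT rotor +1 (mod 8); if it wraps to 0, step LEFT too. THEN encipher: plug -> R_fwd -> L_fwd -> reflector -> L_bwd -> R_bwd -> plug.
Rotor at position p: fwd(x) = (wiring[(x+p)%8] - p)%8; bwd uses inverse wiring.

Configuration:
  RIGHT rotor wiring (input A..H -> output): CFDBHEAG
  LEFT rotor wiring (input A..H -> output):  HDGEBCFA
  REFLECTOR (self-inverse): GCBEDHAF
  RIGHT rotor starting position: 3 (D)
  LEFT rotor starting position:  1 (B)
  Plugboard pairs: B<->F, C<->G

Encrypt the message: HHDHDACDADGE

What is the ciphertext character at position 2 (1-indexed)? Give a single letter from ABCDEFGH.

Char 1 ('H'): step: R->4, L=1; H->plug->H->R->F->L->E->refl->D->L'->C->R'->D->plug->D
Char 2 ('H'): step: R->5, L=1; H->plug->H->R->C->L->D->refl->E->L'->F->R'->D->plug->D

D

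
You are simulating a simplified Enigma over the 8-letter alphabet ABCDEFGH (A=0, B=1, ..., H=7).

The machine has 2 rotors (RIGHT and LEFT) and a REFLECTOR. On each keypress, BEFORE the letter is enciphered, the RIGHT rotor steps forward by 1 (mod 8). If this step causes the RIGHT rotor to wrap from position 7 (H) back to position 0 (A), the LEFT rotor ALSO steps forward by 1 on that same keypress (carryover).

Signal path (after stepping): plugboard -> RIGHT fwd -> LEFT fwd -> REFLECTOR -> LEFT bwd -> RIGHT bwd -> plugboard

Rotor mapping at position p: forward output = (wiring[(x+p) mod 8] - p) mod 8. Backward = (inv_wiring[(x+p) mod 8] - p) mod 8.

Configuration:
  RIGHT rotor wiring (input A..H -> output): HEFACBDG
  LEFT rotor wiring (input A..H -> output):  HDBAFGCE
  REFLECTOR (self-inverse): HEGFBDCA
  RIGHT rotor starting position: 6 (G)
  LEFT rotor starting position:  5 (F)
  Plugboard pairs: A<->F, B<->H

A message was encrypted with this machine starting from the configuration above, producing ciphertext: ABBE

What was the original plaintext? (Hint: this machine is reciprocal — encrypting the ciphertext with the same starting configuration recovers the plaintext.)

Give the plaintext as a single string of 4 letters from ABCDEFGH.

Char 1 ('A'): step: R->7, L=5; A->plug->F->R->D->L->C->refl->G->L'->E->R'->H->plug->B
Char 2 ('B'): step: R->0, L->6 (L advanced); B->plug->H->R->G->L->H->refl->A->L'->H->R'->A->plug->F
Char 3 ('B'): step: R->1, L=6; B->plug->H->R->G->L->H->refl->A->L'->H->R'->C->plug->C
Char 4 ('E'): step: R->2, L=6; E->plug->E->R->B->L->G->refl->C->L'->F->R'->G->plug->G

Answer: BFCG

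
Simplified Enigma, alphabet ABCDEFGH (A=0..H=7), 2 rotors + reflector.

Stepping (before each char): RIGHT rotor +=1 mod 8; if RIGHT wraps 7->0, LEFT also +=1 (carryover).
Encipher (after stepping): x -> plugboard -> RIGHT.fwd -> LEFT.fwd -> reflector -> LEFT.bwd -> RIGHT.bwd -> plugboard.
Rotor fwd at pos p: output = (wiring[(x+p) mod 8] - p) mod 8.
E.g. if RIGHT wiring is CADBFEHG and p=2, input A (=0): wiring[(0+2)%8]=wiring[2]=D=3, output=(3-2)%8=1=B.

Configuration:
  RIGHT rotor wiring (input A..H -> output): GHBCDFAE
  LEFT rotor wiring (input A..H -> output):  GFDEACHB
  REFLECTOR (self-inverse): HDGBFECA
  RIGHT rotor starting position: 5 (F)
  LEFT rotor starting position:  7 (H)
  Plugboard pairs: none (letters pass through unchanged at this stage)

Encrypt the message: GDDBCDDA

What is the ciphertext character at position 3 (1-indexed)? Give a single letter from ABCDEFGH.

Char 1 ('G'): step: R->6, L=7; G->plug->G->R->F->L->B->refl->D->L'->G->R'->B->plug->B
Char 2 ('D'): step: R->7, L=7; D->plug->D->R->C->L->G->refl->C->L'->A->R'->C->plug->C
Char 3 ('D'): step: R->0, L->0 (L advanced); D->plug->D->R->C->L->D->refl->B->L'->H->R'->B->plug->B

B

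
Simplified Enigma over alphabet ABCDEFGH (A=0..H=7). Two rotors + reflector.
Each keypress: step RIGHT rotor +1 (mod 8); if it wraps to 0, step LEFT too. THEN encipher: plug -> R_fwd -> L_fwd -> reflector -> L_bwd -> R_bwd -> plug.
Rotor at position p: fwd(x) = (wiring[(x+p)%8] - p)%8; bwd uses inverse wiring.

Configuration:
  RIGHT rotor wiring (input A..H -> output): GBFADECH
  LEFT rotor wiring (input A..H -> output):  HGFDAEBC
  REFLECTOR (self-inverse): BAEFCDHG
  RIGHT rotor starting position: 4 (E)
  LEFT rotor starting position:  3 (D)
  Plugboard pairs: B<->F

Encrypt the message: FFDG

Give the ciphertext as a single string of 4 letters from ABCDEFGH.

Answer: AHEB

Derivation:
Char 1 ('F'): step: R->5, L=3; F->plug->B->R->F->L->E->refl->C->L'->H->R'->A->plug->A
Char 2 ('F'): step: R->6, L=3; F->plug->B->R->B->L->F->refl->D->L'->G->R'->H->plug->H
Char 3 ('D'): step: R->7, L=3; D->plug->D->R->G->L->D->refl->F->L'->B->R'->E->plug->E
Char 4 ('G'): step: R->0, L->4 (L advanced); G->plug->G->R->C->L->F->refl->D->L'->E->R'->F->plug->B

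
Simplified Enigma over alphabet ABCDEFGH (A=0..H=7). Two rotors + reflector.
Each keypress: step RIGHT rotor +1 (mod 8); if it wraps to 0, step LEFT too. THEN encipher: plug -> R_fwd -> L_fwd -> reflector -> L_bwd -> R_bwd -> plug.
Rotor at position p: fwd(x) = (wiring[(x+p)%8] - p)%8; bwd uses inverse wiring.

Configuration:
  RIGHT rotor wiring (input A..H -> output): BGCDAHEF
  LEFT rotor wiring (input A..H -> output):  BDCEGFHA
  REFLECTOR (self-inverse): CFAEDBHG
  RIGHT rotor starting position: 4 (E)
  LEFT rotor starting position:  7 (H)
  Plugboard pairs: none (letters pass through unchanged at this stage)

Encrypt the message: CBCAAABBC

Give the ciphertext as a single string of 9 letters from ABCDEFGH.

Char 1 ('C'): step: R->5, L=7; C->plug->C->R->A->L->B->refl->F->L'->E->R'->D->plug->D
Char 2 ('B'): step: R->6, L=7; B->plug->B->R->H->L->A->refl->C->L'->B->R'->H->plug->H
Char 3 ('C'): step: R->7, L=7; C->plug->C->R->H->L->A->refl->C->L'->B->R'->F->plug->F
Char 4 ('A'): step: R->0, L->0 (L advanced); A->plug->A->R->B->L->D->refl->E->L'->D->R'->D->plug->D
Char 5 ('A'): step: R->1, L=0; A->plug->A->R->F->L->F->refl->B->L'->A->R'->H->plug->H
Char 6 ('A'): step: R->2, L=0; A->plug->A->R->A->L->B->refl->F->L'->F->R'->D->plug->D
Char 7 ('B'): step: R->3, L=0; B->plug->B->R->F->L->F->refl->B->L'->A->R'->A->plug->A
Char 8 ('B'): step: R->4, L=0; B->plug->B->R->D->L->E->refl->D->L'->B->R'->D->plug->D
Char 9 ('C'): step: R->5, L=0; C->plug->C->R->A->L->B->refl->F->L'->F->R'->F->plug->F

Answer: DHFDHDADF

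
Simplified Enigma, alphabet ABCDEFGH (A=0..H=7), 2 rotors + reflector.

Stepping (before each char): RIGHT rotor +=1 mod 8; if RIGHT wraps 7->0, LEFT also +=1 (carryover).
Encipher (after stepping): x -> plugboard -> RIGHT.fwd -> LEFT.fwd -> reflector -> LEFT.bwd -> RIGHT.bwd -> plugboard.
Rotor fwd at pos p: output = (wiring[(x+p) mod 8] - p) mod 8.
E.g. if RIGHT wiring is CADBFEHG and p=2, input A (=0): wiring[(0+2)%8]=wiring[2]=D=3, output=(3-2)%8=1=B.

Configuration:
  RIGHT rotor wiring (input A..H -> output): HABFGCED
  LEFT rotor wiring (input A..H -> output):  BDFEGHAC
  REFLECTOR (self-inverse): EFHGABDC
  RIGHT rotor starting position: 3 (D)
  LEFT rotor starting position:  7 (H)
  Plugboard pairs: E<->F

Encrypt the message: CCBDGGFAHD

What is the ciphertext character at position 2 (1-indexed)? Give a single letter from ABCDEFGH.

Char 1 ('C'): step: R->4, L=7; C->plug->C->R->A->L->D->refl->G->L'->D->R'->E->plug->F
Char 2 ('C'): step: R->5, L=7; C->plug->C->R->G->L->A->refl->E->L'->C->R'->D->plug->D

D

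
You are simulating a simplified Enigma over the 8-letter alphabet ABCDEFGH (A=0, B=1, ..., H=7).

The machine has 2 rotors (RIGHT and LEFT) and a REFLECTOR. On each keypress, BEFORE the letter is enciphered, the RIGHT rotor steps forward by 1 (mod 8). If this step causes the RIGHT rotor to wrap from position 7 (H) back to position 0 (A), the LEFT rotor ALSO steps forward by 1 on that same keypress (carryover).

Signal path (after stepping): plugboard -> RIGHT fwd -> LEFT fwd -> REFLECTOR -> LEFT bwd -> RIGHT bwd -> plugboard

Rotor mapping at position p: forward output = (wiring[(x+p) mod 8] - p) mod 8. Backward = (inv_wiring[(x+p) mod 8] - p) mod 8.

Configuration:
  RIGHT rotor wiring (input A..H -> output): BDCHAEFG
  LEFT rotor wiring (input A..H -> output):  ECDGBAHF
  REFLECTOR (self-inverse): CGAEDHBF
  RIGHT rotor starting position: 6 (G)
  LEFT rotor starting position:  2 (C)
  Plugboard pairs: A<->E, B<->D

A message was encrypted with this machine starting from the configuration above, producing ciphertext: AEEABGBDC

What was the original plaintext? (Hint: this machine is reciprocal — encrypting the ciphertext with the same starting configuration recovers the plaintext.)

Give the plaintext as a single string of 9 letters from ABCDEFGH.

Answer: BGCEFBECE

Derivation:
Char 1 ('A'): step: R->7, L=2; A->plug->E->R->A->L->B->refl->G->L'->D->R'->D->plug->B
Char 2 ('E'): step: R->0, L->3 (L advanced); E->plug->A->R->B->L->G->refl->B->L'->F->R'->G->plug->G
Char 3 ('E'): step: R->1, L=3; E->plug->A->R->C->L->F->refl->H->L'->G->R'->C->plug->C
Char 4 ('A'): step: R->2, L=3; A->plug->E->R->D->L->E->refl->D->L'->A->R'->A->plug->E
Char 5 ('B'): step: R->3, L=3; B->plug->D->R->C->L->F->refl->H->L'->G->R'->F->plug->F
Char 6 ('G'): step: R->4, L=3; G->plug->G->R->G->L->H->refl->F->L'->C->R'->D->plug->B
Char 7 ('B'): step: R->5, L=3; B->plug->D->R->E->L->C->refl->A->L'->H->R'->A->plug->E
Char 8 ('D'): step: R->6, L=3; D->plug->B->R->A->L->D->refl->E->L'->D->R'->C->plug->C
Char 9 ('C'): step: R->7, L=3; C->plug->C->R->E->L->C->refl->A->L'->H->R'->A->plug->E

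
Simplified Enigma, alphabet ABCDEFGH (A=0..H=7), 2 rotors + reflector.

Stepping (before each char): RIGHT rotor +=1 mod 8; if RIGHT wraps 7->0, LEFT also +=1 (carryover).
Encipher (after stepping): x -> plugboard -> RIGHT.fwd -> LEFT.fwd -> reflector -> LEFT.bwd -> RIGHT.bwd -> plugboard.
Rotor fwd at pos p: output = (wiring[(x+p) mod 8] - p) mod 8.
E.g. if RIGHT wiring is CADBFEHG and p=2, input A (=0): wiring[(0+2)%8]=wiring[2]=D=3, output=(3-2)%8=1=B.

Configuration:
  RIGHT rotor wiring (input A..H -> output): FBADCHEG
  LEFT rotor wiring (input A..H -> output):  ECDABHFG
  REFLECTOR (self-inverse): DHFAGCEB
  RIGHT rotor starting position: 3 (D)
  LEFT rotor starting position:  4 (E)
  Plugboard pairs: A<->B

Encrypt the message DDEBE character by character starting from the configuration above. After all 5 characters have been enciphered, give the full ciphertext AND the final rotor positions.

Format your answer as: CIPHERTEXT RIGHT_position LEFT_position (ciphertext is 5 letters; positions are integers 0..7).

Char 1 ('D'): step: R->4, L=4; D->plug->D->R->C->L->B->refl->H->L'->G->R'->A->plug->B
Char 2 ('D'): step: R->5, L=4; D->plug->D->R->A->L->F->refl->C->L'->D->R'->F->plug->F
Char 3 ('E'): step: R->6, L=4; E->plug->E->R->C->L->B->refl->H->L'->G->R'->A->plug->B
Char 4 ('B'): step: R->7, L=4; B->plug->A->R->H->L->E->refl->G->L'->F->R'->H->plug->H
Char 5 ('E'): step: R->0, L->5 (L advanced); E->plug->E->R->C->L->B->refl->H->L'->D->R'->D->plug->D
Final: ciphertext=BFBHD, RIGHT=0, LEFT=5

Answer: BFBHD 0 5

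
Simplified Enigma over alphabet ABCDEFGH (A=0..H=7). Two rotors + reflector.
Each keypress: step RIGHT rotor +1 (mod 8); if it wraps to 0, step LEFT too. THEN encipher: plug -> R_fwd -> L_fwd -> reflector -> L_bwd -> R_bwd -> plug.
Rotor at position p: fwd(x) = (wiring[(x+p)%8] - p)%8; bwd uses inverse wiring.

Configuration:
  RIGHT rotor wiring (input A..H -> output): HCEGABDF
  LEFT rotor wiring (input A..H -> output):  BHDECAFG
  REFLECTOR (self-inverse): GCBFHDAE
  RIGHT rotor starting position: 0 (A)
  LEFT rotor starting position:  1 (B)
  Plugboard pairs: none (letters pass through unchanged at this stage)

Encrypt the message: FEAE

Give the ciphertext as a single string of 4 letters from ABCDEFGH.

Answer: HFHD

Derivation:
Char 1 ('F'): step: R->1, L=1; F->plug->F->R->C->L->D->refl->F->L'->G->R'->H->plug->H
Char 2 ('E'): step: R->2, L=1; E->plug->E->R->B->L->C->refl->B->L'->D->R'->F->plug->F
Char 3 ('A'): step: R->3, L=1; A->plug->A->R->D->L->B->refl->C->L'->B->R'->H->plug->H
Char 4 ('E'): step: R->4, L=1; E->plug->E->R->D->L->B->refl->C->L'->B->R'->D->plug->D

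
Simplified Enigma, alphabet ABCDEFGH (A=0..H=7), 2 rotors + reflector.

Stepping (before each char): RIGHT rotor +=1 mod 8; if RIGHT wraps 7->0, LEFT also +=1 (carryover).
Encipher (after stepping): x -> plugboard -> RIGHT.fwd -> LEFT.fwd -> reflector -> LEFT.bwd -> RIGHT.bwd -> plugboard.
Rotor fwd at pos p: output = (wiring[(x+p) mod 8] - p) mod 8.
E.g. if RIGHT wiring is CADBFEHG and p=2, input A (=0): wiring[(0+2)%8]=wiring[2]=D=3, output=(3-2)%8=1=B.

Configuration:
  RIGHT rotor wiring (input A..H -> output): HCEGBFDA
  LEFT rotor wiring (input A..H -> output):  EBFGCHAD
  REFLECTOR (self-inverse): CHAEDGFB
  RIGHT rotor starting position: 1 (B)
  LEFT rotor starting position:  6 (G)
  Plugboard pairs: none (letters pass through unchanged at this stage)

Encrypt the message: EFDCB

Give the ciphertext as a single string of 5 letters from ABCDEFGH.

Char 1 ('E'): step: R->2, L=6; E->plug->E->R->B->L->F->refl->G->L'->C->R'->A->plug->A
Char 2 ('F'): step: R->3, L=6; F->plug->F->R->E->L->H->refl->B->L'->H->R'->G->plug->G
Char 3 ('D'): step: R->4, L=6; D->plug->D->R->E->L->H->refl->B->L'->H->R'->C->plug->C
Char 4 ('C'): step: R->5, L=6; C->plug->C->R->D->L->D->refl->E->L'->G->R'->B->plug->B
Char 5 ('B'): step: R->6, L=6; B->plug->B->R->C->L->G->refl->F->L'->B->R'->C->plug->C

Answer: AGCBC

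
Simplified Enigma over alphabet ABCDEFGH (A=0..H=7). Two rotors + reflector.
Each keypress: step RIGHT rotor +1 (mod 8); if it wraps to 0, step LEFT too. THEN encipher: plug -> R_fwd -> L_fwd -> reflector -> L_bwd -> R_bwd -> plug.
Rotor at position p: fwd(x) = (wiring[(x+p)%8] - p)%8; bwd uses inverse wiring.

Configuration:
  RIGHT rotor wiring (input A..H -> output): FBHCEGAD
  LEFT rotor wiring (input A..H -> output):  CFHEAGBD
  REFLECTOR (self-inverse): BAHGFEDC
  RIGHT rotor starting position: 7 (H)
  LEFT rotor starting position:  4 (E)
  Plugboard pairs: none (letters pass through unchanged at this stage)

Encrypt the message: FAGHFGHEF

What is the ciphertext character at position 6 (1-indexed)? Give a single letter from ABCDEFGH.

Char 1 ('F'): step: R->0, L->5 (L advanced); F->plug->F->R->G->L->H->refl->C->L'->F->R'->A->plug->A
Char 2 ('A'): step: R->1, L=5; A->plug->A->R->A->L->B->refl->A->L'->E->R'->H->plug->H
Char 3 ('G'): step: R->2, L=5; G->plug->G->R->D->L->F->refl->E->L'->B->R'->F->plug->F
Char 4 ('H'): step: R->3, L=5; H->plug->H->R->E->L->A->refl->B->L'->A->R'->E->plug->E
Char 5 ('F'): step: R->4, L=5; F->plug->F->R->F->L->C->refl->H->L'->G->R'->H->plug->H
Char 6 ('G'): step: R->5, L=5; G->plug->G->R->F->L->C->refl->H->L'->G->R'->C->plug->C

C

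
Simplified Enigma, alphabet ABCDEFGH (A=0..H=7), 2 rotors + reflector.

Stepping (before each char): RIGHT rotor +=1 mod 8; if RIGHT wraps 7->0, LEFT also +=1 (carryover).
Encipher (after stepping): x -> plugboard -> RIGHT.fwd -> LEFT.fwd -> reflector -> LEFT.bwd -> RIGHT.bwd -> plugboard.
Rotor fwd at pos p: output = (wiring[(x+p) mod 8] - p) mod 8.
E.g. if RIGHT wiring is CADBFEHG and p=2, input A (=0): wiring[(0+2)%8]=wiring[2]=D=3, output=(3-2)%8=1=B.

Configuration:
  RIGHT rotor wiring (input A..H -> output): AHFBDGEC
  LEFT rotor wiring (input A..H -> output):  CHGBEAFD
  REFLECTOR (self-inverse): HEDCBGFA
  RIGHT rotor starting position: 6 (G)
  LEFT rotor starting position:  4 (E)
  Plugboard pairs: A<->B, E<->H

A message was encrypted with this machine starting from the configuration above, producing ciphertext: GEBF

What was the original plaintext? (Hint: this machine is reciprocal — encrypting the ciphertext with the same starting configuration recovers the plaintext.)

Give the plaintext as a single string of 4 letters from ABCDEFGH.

Answer: FHHD

Derivation:
Char 1 ('G'): step: R->7, L=4; G->plug->G->R->H->L->F->refl->G->L'->E->R'->F->plug->F
Char 2 ('E'): step: R->0, L->5 (L advanced); E->plug->H->R->C->L->G->refl->F->L'->D->R'->E->plug->H
Char 3 ('B'): step: R->1, L=5; B->plug->A->R->G->L->E->refl->B->L'->F->R'->E->plug->H
Char 4 ('F'): step: R->2, L=5; F->plug->F->R->A->L->D->refl->C->L'->E->R'->D->plug->D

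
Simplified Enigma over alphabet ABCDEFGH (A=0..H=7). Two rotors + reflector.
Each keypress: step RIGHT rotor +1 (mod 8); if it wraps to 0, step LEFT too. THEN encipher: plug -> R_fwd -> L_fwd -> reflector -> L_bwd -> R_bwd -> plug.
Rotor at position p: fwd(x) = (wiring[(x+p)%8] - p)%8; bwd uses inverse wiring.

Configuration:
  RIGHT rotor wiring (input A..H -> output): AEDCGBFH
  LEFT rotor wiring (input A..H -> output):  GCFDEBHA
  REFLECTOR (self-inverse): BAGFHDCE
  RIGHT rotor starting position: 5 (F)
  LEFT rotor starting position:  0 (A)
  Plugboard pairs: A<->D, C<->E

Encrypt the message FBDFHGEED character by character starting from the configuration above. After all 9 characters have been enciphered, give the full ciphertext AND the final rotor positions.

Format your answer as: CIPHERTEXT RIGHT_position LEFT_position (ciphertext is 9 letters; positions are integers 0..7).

Char 1 ('F'): step: R->6, L=0; F->plug->F->R->E->L->E->refl->H->L'->G->R'->D->plug->A
Char 2 ('B'): step: R->7, L=0; B->plug->B->R->B->L->C->refl->G->L'->A->R'->A->plug->D
Char 3 ('D'): step: R->0, L->1 (L advanced); D->plug->A->R->A->L->B->refl->A->L'->E->R'->B->plug->B
Char 4 ('F'): step: R->1, L=1; F->plug->F->R->E->L->A->refl->B->L'->A->R'->E->plug->C
Char 5 ('H'): step: R->2, L=1; H->plug->H->R->C->L->C->refl->G->L'->F->R'->F->plug->F
Char 6 ('G'): step: R->3, L=1; G->plug->G->R->B->L->E->refl->H->L'->G->R'->C->plug->E
Char 7 ('E'): step: R->4, L=1; E->plug->C->R->B->L->E->refl->H->L'->G->R'->H->plug->H
Char 8 ('E'): step: R->5, L=1; E->plug->C->R->C->L->C->refl->G->L'->F->R'->G->plug->G
Char 9 ('D'): step: R->6, L=1; D->plug->A->R->H->L->F->refl->D->L'->D->R'->H->plug->H
Final: ciphertext=ADBCFEHGH, RIGHT=6, LEFT=1

Answer: ADBCFEHGH 6 1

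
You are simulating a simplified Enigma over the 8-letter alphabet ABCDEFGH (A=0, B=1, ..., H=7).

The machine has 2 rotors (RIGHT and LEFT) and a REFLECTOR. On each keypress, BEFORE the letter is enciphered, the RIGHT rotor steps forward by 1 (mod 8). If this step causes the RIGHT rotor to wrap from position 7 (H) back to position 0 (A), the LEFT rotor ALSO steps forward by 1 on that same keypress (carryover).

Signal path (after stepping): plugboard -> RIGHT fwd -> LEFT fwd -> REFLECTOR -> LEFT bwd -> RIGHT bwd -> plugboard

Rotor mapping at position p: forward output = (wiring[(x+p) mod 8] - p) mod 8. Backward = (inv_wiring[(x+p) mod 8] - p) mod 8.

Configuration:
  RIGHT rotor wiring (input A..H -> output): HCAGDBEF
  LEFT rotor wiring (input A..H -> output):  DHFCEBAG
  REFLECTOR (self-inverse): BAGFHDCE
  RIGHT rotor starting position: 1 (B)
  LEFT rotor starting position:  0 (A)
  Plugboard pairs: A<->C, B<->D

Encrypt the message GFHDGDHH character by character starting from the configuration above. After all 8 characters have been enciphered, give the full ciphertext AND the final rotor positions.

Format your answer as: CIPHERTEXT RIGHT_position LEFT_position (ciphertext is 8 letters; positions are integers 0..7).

Answer: CBAFCGFF 1 1

Derivation:
Char 1 ('G'): step: R->2, L=0; G->plug->G->R->F->L->B->refl->A->L'->G->R'->A->plug->C
Char 2 ('F'): step: R->3, L=0; F->plug->F->R->E->L->E->refl->H->L'->B->R'->D->plug->B
Char 3 ('H'): step: R->4, L=0; H->plug->H->R->C->L->F->refl->D->L'->A->R'->C->plug->A
Char 4 ('D'): step: R->5, L=0; D->plug->B->R->H->L->G->refl->C->L'->D->R'->F->plug->F
Char 5 ('G'): step: R->6, L=0; G->plug->G->R->F->L->B->refl->A->L'->G->R'->A->plug->C
Char 6 ('D'): step: R->7, L=0; D->plug->B->R->A->L->D->refl->F->L'->C->R'->G->plug->G
Char 7 ('H'): step: R->0, L->1 (L advanced); H->plug->H->R->F->L->H->refl->E->L'->B->R'->F->plug->F
Char 8 ('H'): step: R->1, L=1; H->plug->H->R->G->L->F->refl->D->L'->D->R'->F->plug->F
Final: ciphertext=CBAFCGFF, RIGHT=1, LEFT=1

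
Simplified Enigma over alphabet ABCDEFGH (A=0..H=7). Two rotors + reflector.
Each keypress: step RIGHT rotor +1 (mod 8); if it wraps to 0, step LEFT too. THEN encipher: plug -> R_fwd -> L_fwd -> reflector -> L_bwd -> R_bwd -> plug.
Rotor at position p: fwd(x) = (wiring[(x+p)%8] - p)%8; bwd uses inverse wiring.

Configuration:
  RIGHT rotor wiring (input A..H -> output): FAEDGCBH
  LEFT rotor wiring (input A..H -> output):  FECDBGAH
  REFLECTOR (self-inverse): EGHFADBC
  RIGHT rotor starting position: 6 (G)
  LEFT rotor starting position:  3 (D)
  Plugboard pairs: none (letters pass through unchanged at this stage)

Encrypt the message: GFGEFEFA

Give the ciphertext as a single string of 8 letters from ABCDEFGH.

Char 1 ('G'): step: R->7, L=3; G->plug->G->R->D->L->F->refl->D->L'->C->R'->H->plug->H
Char 2 ('F'): step: R->0, L->4 (L advanced); F->plug->F->R->C->L->E->refl->A->L'->F->R'->A->plug->A
Char 3 ('G'): step: R->1, L=4; G->plug->G->R->G->L->G->refl->B->L'->E->R'->H->plug->H
Char 4 ('E'): step: R->2, L=4; E->plug->E->R->H->L->H->refl->C->L'->B->R'->B->plug->B
Char 5 ('F'): step: R->3, L=4; F->plug->F->R->C->L->E->refl->A->L'->F->R'->G->plug->G
Char 6 ('E'): step: R->4, L=4; E->plug->E->R->B->L->C->refl->H->L'->H->R'->H->plug->H
Char 7 ('F'): step: R->5, L=4; F->plug->F->R->H->L->H->refl->C->L'->B->R'->H->plug->H
Char 8 ('A'): step: R->6, L=4; A->plug->A->R->D->L->D->refl->F->L'->A->R'->G->plug->G

Answer: HAHBGHHG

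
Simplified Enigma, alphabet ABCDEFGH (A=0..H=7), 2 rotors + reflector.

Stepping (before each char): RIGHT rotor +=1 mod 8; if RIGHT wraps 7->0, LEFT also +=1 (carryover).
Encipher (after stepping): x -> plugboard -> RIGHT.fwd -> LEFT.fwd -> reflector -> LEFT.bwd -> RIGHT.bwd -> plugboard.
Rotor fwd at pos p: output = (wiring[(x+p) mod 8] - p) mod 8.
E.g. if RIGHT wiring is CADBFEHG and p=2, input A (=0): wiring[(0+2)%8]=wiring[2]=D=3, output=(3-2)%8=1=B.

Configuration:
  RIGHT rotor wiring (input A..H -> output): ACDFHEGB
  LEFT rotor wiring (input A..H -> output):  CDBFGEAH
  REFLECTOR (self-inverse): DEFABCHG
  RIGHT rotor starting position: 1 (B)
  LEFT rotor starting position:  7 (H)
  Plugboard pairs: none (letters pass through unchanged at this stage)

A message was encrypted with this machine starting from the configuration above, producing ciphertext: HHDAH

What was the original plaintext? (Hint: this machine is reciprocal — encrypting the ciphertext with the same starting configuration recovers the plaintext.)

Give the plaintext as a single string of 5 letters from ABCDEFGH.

Char 1 ('H'): step: R->2, L=7; H->plug->H->R->A->L->A->refl->D->L'->B->R'->A->plug->A
Char 2 ('H'): step: R->3, L=7; H->plug->H->R->A->L->A->refl->D->L'->B->R'->C->plug->C
Char 3 ('D'): step: R->4, L=7; D->plug->D->R->F->L->H->refl->G->L'->E->R'->E->plug->E
Char 4 ('A'): step: R->5, L=7; A->plug->A->R->H->L->B->refl->E->L'->C->R'->H->plug->H
Char 5 ('H'): step: R->6, L=7; H->plug->H->R->G->L->F->refl->C->L'->D->R'->B->plug->B

Answer: ACEHB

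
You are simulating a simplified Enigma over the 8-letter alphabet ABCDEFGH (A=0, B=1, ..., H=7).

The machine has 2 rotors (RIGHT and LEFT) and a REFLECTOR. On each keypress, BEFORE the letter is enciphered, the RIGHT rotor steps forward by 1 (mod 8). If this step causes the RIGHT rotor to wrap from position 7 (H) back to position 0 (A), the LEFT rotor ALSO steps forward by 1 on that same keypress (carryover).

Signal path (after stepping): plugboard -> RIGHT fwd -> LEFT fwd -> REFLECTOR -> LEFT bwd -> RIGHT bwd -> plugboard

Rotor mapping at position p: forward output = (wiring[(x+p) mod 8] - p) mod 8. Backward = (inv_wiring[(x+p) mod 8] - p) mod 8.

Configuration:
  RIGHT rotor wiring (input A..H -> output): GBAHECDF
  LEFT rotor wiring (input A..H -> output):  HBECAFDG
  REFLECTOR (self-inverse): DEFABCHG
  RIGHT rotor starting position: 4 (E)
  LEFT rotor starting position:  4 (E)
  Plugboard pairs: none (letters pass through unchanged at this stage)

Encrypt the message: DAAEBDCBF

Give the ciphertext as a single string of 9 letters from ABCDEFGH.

Answer: CDHFAHDHB

Derivation:
Char 1 ('D'): step: R->5, L=4; D->plug->D->R->B->L->B->refl->E->L'->A->R'->C->plug->C
Char 2 ('A'): step: R->6, L=4; A->plug->A->R->F->L->F->refl->C->L'->D->R'->D->plug->D
Char 3 ('A'): step: R->7, L=4; A->plug->A->R->G->L->A->refl->D->L'->E->R'->H->plug->H
Char 4 ('E'): step: R->0, L->5 (L advanced); E->plug->E->R->E->L->E->refl->B->L'->C->R'->F->plug->F
Char 5 ('B'): step: R->1, L=5; B->plug->B->R->H->L->D->refl->A->L'->A->R'->A->plug->A
Char 6 ('D'): step: R->2, L=5; D->plug->D->R->A->L->A->refl->D->L'->H->R'->H->plug->H
Char 7 ('C'): step: R->3, L=5; C->plug->C->R->H->L->D->refl->A->L'->A->R'->D->plug->D
Char 8 ('B'): step: R->4, L=5; B->plug->B->R->G->L->F->refl->C->L'->D->R'->H->plug->H
Char 9 ('F'): step: R->5, L=5; F->plug->F->R->D->L->C->refl->F->L'->G->R'->B->plug->B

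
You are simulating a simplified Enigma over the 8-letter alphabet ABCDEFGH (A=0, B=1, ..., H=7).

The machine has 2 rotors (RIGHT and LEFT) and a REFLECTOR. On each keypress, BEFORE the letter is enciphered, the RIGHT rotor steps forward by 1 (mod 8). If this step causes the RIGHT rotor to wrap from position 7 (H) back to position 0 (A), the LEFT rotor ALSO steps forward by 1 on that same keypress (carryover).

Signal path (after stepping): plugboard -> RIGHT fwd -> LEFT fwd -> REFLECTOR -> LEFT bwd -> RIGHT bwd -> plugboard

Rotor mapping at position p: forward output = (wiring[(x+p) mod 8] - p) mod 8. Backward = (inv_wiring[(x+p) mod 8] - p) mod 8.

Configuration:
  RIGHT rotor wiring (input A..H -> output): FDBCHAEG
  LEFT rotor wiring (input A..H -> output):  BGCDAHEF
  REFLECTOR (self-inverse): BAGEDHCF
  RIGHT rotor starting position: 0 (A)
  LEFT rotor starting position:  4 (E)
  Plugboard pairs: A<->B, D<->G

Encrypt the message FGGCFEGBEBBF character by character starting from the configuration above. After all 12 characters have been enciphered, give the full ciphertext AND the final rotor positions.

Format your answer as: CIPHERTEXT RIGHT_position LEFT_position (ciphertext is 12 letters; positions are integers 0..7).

Char 1 ('F'): step: R->1, L=4; F->plug->F->R->D->L->B->refl->A->L'->C->R'->A->plug->B
Char 2 ('G'): step: R->2, L=4; G->plug->D->R->G->L->G->refl->C->L'->F->R'->C->plug->C
Char 3 ('G'): step: R->3, L=4; G->plug->D->R->B->L->D->refl->E->L'->A->R'->G->plug->D
Char 4 ('C'): step: R->4, L=4; C->plug->C->R->A->L->E->refl->D->L'->B->R'->E->plug->E
Char 5 ('F'): step: R->5, L=4; F->plug->F->R->E->L->F->refl->H->L'->H->R'->B->plug->A
Char 6 ('E'): step: R->6, L=4; E->plug->E->R->D->L->B->refl->A->L'->C->R'->H->plug->H
Char 7 ('G'): step: R->7, L=4; G->plug->D->R->C->L->A->refl->B->L'->D->R'->E->plug->E
Char 8 ('B'): step: R->0, L->5 (L advanced); B->plug->A->R->F->L->F->refl->H->L'->B->R'->C->plug->C
Char 9 ('E'): step: R->1, L=5; E->plug->E->R->H->L->D->refl->E->L'->D->R'->F->plug->F
Char 10 ('B'): step: R->2, L=5; B->plug->A->R->H->L->D->refl->E->L'->D->R'->G->plug->D
Char 11 ('B'): step: R->3, L=5; B->plug->A->R->H->L->D->refl->E->L'->D->R'->E->plug->E
Char 12 ('F'): step: R->4, L=5; F->plug->F->R->H->L->D->refl->E->L'->D->R'->A->plug->B
Final: ciphertext=BCDEAHECFDEB, RIGHT=4, LEFT=5

Answer: BCDEAHECFDEB 4 5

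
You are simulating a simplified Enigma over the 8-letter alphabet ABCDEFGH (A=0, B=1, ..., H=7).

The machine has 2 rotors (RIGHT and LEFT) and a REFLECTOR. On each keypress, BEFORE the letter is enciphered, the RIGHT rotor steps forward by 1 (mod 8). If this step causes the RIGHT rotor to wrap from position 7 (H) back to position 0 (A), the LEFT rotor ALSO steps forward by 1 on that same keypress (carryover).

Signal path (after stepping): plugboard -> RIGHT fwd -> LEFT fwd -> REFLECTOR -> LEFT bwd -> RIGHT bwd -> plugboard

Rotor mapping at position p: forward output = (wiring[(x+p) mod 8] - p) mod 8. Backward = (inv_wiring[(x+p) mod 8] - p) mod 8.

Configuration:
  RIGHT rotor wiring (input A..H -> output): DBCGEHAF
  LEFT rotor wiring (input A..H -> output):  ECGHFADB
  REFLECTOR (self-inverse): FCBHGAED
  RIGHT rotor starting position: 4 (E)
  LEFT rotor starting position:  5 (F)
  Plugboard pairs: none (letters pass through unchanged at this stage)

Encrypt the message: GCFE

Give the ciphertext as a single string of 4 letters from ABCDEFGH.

Char 1 ('G'): step: R->5, L=5; G->plug->G->R->B->L->G->refl->E->L'->C->R'->A->plug->A
Char 2 ('C'): step: R->6, L=5; C->plug->C->R->F->L->B->refl->C->L'->G->R'->G->plug->G
Char 3 ('F'): step: R->7, L=5; F->plug->F->R->F->L->B->refl->C->L'->G->R'->A->plug->A
Char 4 ('E'): step: R->0, L->6 (L advanced); E->plug->E->R->E->L->A->refl->F->L'->A->R'->G->plug->G

Answer: AGAG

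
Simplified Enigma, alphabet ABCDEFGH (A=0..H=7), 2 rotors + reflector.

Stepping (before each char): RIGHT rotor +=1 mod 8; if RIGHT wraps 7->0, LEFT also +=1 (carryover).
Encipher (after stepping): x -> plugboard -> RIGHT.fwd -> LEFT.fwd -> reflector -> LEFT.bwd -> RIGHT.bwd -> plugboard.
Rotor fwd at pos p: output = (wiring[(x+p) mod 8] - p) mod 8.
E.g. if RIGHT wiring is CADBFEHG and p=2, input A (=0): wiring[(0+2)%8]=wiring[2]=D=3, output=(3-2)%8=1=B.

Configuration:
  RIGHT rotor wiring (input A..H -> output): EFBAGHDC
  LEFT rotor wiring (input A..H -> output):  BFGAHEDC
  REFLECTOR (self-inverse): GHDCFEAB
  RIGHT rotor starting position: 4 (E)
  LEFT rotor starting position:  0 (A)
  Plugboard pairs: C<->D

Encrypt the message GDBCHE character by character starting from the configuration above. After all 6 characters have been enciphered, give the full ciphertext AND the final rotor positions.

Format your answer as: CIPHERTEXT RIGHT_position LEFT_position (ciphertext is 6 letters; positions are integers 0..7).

Char 1 ('G'): step: R->5, L=0; G->plug->G->R->D->L->A->refl->G->L'->C->R'->A->plug->A
Char 2 ('D'): step: R->6, L=0; D->plug->C->R->G->L->D->refl->C->L'->H->R'->D->plug->C
Char 3 ('B'): step: R->7, L=0; B->plug->B->R->F->L->E->refl->F->L'->B->R'->E->plug->E
Char 4 ('C'): step: R->0, L->1 (L advanced); C->plug->D->R->A->L->E->refl->F->L'->B->R'->C->plug->D
Char 5 ('H'): step: R->1, L=1; H->plug->H->R->D->L->G->refl->A->L'->H->R'->C->plug->D
Char 6 ('E'): step: R->2, L=1; E->plug->E->R->B->L->F->refl->E->L'->A->R'->F->plug->F
Final: ciphertext=ACEDDF, RIGHT=2, LEFT=1

Answer: ACEDDF 2 1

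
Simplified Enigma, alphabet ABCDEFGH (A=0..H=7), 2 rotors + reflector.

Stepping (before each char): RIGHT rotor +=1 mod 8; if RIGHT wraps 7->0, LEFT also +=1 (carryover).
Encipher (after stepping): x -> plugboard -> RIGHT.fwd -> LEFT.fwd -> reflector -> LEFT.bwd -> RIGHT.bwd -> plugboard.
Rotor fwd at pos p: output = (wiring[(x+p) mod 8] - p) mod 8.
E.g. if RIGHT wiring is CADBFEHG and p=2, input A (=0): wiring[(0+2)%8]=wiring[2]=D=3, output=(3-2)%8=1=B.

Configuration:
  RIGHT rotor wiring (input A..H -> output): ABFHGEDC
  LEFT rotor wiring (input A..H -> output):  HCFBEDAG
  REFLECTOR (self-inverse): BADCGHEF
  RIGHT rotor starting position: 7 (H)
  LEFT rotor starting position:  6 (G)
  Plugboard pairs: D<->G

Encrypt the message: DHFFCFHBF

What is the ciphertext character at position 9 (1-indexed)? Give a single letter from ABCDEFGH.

Char 1 ('D'): step: R->0, L->7 (L advanced); D->plug->G->R->D->L->G->refl->E->L'->G->R'->E->plug->E
Char 2 ('H'): step: R->1, L=7; H->plug->H->R->H->L->B->refl->A->L'->B->R'->G->plug->D
Char 3 ('F'): step: R->2, L=7; F->plug->F->R->A->L->H->refl->F->L'->F->R'->B->plug->B
Char 4 ('F'): step: R->3, L=7; F->plug->F->R->F->L->F->refl->H->L'->A->R'->D->plug->G
Char 5 ('C'): step: R->4, L=7; C->plug->C->R->H->L->B->refl->A->L'->B->R'->G->plug->D
Char 6 ('F'): step: R->5, L=7; F->plug->F->R->A->L->H->refl->F->L'->F->R'->C->plug->C
Char 7 ('H'): step: R->6, L=7; H->plug->H->R->G->L->E->refl->G->L'->D->R'->D->plug->G
Char 8 ('B'): step: R->7, L=7; B->plug->B->R->B->L->A->refl->B->L'->H->R'->F->plug->F
Char 9 ('F'): step: R->0, L->0 (L advanced); F->plug->F->R->E->L->E->refl->G->L'->H->R'->D->plug->G

G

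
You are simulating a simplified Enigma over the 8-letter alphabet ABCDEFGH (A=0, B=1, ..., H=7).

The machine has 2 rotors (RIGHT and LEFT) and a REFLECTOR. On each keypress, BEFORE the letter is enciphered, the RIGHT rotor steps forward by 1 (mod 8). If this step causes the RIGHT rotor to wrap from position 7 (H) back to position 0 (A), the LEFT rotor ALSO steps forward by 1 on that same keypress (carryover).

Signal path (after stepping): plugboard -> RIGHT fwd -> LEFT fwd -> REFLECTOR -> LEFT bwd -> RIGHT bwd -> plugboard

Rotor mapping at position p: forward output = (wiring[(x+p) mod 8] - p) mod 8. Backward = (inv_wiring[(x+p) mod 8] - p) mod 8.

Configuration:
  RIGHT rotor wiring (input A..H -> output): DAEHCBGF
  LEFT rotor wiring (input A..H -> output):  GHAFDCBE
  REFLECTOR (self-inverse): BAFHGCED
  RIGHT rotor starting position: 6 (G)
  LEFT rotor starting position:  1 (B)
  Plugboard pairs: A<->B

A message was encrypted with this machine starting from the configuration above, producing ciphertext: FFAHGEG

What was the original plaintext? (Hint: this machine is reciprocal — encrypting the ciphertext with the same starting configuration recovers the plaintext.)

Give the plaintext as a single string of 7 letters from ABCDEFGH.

Answer: HCHCAAE

Derivation:
Char 1 ('F'): step: R->7, L=1; F->plug->F->R->D->L->C->refl->F->L'->H->R'->H->plug->H
Char 2 ('F'): step: R->0, L->2 (L advanced); F->plug->F->R->B->L->D->refl->H->L'->E->R'->C->plug->C
Char 3 ('A'): step: R->1, L=2; A->plug->B->R->D->L->A->refl->B->L'->C->R'->H->plug->H
Char 4 ('H'): step: R->2, L=2; H->plug->H->R->G->L->E->refl->G->L'->A->R'->C->plug->C
Char 5 ('G'): step: R->3, L=2; G->plug->G->R->F->L->C->refl->F->L'->H->R'->B->plug->A
Char 6 ('E'): step: R->4, L=2; E->plug->E->R->H->L->F->refl->C->L'->F->R'->B->plug->A
Char 7 ('G'): step: R->5, L=2; G->plug->G->R->C->L->B->refl->A->L'->D->R'->E->plug->E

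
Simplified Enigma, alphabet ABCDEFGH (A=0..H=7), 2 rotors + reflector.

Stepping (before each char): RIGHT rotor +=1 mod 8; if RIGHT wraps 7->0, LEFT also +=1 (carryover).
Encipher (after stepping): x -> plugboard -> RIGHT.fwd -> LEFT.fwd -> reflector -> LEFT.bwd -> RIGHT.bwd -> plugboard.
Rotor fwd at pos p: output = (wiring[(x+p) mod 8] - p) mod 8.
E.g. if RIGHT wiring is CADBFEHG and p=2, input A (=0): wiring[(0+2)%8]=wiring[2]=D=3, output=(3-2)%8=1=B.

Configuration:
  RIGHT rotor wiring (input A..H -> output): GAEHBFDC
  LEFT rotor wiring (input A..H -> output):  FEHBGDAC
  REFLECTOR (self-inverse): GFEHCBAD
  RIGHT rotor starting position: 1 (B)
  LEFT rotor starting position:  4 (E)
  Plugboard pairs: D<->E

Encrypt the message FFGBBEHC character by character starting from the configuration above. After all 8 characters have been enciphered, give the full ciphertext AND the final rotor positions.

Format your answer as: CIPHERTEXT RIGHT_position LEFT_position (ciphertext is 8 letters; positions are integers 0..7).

Char 1 ('F'): step: R->2, L=4; F->plug->F->R->A->L->C->refl->E->L'->C->R'->A->plug->A
Char 2 ('F'): step: R->3, L=4; F->plug->F->R->D->L->G->refl->A->L'->F->R'->G->plug->G
Char 3 ('G'): step: R->4, L=4; G->plug->G->R->A->L->C->refl->E->L'->C->R'->E->plug->D
Char 4 ('B'): step: R->5, L=4; B->plug->B->R->G->L->D->refl->H->L'->B->R'->D->plug->E
Char 5 ('B'): step: R->6, L=4; B->plug->B->R->E->L->B->refl->F->L'->H->R'->H->plug->H
Char 6 ('E'): step: R->7, L=4; E->plug->D->R->F->L->A->refl->G->L'->D->R'->A->plug->A
Char 7 ('H'): step: R->0, L->5 (L advanced); H->plug->H->R->C->L->F->refl->B->L'->H->R'->D->plug->E
Char 8 ('C'): step: R->1, L=5; C->plug->C->R->G->L->E->refl->C->L'->F->R'->H->plug->H
Final: ciphertext=AGDEHAEH, RIGHT=1, LEFT=5

Answer: AGDEHAEH 1 5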